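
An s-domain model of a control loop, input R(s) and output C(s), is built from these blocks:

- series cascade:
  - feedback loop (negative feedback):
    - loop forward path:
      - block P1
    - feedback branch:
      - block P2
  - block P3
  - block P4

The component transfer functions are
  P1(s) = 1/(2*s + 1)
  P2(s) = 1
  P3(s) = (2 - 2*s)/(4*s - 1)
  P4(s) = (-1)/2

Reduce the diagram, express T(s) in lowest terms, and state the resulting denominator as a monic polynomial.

[1] collapse the loop (P1 forward, P2 return): 1/(2*s + 2)
[2] multiply [P1/(1+P1*P2)], P3, P4 (series): (s - 1)/(8*s^2 + 6*s - 2)
T(s) is the step-2 result (common factors already cancelled). Leading coefficient of the denominator: 8. Divide through by 8 for the monic polynomial.

Therefore the answer is s^2 + 3*s/4 - 1/4.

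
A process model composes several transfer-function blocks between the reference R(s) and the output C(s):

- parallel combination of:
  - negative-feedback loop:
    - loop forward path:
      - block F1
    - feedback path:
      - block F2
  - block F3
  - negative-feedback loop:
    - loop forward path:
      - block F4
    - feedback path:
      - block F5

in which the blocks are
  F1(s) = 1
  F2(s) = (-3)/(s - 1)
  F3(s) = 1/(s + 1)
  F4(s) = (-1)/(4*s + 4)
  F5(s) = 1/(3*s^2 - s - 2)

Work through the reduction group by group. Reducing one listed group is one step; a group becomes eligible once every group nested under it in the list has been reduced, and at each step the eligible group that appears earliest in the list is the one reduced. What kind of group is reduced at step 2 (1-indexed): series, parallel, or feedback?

Step 1. feedback reduction of F1, F2
Step 2. close the feedback loop around F4, F5
Step 3. combine [F1/(1+F1*F2)], F3, [F4/(1+F4*F5)] in parallel
At step 2 the group reduced is feedback.

Therefore the answer is feedback.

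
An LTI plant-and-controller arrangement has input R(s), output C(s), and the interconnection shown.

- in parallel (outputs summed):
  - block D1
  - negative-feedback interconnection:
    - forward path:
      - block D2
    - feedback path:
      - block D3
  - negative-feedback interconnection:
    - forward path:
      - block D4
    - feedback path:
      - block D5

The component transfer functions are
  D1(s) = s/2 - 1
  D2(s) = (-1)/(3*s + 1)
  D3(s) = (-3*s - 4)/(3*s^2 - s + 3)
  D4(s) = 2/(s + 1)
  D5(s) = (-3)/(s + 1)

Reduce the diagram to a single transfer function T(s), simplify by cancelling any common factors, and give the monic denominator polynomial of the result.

Step 1 - close the feedback loop around D2, D3, giving (-3*s^2 + s - 3)/(9*s^3 + 11*s + 7)
Step 2 - apply the feedback formula to D4, D5, giving (2*s + 2)/(s^2 + 2*s - 5)
Step 3 - parallel reduction of D1, [D2/(1+D2*D3)], [D4/(1+D4*D5)], giving (9*s^6 - 40*s^4 + 123*s^3 - 27*s^2 + 97*s + 128)/(18*s^5 + 36*s^4 - 68*s^3 + 58*s^2 - 82*s - 70)
That last expression is T(s), already simplified. Scaling its denominator by 1/18 (the reciprocal of the leading coefficient) yields the monic denominator.

Answer: s^5 + 2*s^4 - 34*s^3/9 + 29*s^2/9 - 41*s/9 - 35/9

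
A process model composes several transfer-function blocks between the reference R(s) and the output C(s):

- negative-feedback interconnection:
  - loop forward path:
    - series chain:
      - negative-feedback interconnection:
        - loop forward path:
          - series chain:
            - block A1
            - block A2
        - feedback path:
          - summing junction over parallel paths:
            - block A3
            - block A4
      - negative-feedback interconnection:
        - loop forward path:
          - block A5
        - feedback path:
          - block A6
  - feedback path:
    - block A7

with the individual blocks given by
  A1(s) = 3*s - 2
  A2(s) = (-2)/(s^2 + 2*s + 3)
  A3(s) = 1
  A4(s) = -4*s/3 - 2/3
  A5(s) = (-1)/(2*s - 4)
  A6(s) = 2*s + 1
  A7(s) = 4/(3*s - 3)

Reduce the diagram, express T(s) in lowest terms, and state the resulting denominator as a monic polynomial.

[1] combine A1, A2 in series = (4 - 6*s)/(s^2 + 2*s + 3)
[2] reduce the parallel group A3, A4 = 1/3 - 4*s/3
[3] collapse the loop ((A1*A2) forward, (A3+A4) return) = (12 - 18*s)/(27*s^2 - 16*s + 13)
[4] feedback reduction of A5, A6 = 1/5
[5] multiply [(A1*A2)/(1+(A1*A2)*(A3+A4))], [A5/(1+A5*A6)] (series) = (12 - 18*s)/(135*s^2 - 80*s + 65)
[6] reduce the feedback loop with forward ([(A1*A2)/(1+(A1*A2)*(A3+A4))]*[A5/(1+A5*A6)]) and return A7 = (-18*s^2 + 30*s - 12)/(135*s^3 - 215*s^2 + 121*s - 49)
T(s) is the step-6 result (common factors already cancelled). Leading coefficient of the denominator: 135. Divide through by 135 for the monic polynomial.

Hence the answer: s^3 - 43*s^2/27 + 121*s/135 - 49/135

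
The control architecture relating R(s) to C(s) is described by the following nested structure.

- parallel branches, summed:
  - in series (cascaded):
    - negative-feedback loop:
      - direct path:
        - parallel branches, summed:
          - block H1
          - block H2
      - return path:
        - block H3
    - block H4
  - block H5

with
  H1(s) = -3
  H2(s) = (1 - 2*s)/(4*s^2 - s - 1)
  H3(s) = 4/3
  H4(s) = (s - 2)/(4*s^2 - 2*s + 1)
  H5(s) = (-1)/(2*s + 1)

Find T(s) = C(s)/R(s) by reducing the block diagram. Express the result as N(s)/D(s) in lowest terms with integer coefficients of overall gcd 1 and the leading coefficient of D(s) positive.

[1] reduce the parallel group H1, H2; result (-12*s^2 + s + 4)/(4*s^2 - s - 1)
[2] apply the feedback formula to (H1+H2), H3; result (36*s^2 - 3*s - 12)/(36*s^2 - s - 13)
[3] reduce the series chain [(H1+H2)/(1+(H1+H2)*H3)], H4; result (36*s^3 - 75*s^2 - 6*s + 24)/(144*s^4 - 76*s^3 - 14*s^2 + 25*s - 13)
[4] sum the parallel branches ([(H1+H2)/(1+(H1+H2)*H3)]*H4), H5, which is the overall transfer function T(s) = C(s)/R(s) in lowest terms

Final answer: (-72*s^4 - 38*s^3 - 73*s^2 + 17*s + 37)/(288*s^5 - 8*s^4 - 104*s^3 + 36*s^2 - s - 13)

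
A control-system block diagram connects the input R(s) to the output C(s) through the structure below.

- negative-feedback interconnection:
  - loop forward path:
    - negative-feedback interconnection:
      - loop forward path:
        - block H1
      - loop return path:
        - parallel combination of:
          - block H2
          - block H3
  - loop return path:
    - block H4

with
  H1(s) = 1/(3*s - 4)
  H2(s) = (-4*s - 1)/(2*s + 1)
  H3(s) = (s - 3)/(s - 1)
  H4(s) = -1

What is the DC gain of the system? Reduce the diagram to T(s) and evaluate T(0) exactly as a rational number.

Step 1: add H2, H3 (parallel); result (-2*s^2 - 2*s - 2)/(2*s^2 - s - 1)
Step 2: feedback reduction of H1, (H2+H3); result (2*s^2 - s - 1)/(6*s^3 - 13*s^2 - s + 2)
Step 3: collapse the loop ([H1/(1+H1*(H2+H3))] forward, H4 return); result (2*s^2 - s - 1)/(6*s^3 - 15*s^2 + 3)
Step 3 gives the overall T(s). Then T(0) = -1/3.

Answer: -1/3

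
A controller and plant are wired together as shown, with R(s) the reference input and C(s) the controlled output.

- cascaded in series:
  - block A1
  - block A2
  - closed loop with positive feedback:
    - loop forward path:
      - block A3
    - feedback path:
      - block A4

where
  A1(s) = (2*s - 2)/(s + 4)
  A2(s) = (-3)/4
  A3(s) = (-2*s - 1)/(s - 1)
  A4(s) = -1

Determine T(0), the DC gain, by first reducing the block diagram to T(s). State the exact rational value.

Step 1 - apply the feedback formula to A3, A4, giving (2*s + 1)/(s + 2)
Step 2 - cascade A1, A2, [A3/(1-A3*A4)], giving (-6*s^2 + 3*s + 3)/(2*s^2 + 12*s + 16)
Step 2 gives the overall T(s). Then T(0) = 3/16.

Hence the answer: 3/16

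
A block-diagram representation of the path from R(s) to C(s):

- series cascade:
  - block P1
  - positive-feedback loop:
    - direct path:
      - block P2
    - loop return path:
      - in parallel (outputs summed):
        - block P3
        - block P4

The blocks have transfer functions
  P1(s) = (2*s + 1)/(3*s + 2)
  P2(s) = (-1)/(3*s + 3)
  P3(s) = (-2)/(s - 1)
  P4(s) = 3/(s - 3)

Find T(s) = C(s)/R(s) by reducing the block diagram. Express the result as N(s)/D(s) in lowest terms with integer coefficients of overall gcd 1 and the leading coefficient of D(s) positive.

(1) sum the parallel branches P3, P4 gives (s + 3)/(s^2 - 4*s + 3)
(2) reduce the feedback loop with forward P2 and return (P3+P4) gives (-s^2 + 4*s - 3)/(3*s^3 - 9*s^2 - 2*s + 12)
(3) multiply P1, [P2/(1-P2*(P3+P4))] (series), giving the overall T(s)

Therefore the answer is (-2*s^3 + 7*s^2 - 2*s - 3)/(9*s^4 - 21*s^3 - 24*s^2 + 32*s + 24).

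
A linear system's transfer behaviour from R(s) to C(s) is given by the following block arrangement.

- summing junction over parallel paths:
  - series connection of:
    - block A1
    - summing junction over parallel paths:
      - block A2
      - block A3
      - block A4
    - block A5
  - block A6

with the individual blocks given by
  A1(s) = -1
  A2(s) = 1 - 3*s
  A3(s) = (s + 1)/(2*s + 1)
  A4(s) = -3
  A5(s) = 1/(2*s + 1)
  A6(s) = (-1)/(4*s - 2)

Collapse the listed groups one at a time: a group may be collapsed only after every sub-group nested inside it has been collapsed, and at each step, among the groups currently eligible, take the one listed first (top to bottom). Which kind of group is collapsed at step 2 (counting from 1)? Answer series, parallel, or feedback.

Answer: series

Working:
Step 1 - parallel reduction of A2, A3, A4
Step 2 - multiply A1, (A2+A3+A4), A5 (series)
Step 3 - reduce the parallel group (A1*(A2+A3+A4)*A5), A6
Step 2: series.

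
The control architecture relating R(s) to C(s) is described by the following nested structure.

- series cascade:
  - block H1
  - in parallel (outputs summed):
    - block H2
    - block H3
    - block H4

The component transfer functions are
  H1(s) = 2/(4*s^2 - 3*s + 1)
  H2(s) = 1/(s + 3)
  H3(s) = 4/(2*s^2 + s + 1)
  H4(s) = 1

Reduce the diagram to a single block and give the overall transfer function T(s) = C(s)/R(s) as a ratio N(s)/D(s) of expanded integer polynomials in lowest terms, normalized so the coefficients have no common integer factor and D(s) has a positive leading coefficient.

Answer: (4*s^3 + 18*s^2 + 18*s + 32)/(8*s^5 + 22*s^4 - 3*s^3 + 7*s^2 - 5*s + 3)

Working:
Step 1: combine H2, H3, H4 in parallel, giving (2*s^3 + 9*s^2 + 9*s + 16)/(2*s^3 + 7*s^2 + 4*s + 3)
Step 2: series reduction of H1, (H2+H3+H4), giving the overall T(s)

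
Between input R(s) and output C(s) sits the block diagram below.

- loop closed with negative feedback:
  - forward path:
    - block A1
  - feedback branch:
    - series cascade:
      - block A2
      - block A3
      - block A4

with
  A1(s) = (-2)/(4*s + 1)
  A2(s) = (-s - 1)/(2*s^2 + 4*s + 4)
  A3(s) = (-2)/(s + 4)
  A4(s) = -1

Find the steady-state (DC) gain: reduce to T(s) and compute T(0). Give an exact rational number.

Step 1 - combine A2, A3, A4 in series; result (-s - 1)/(s^3 + 6*s^2 + 10*s + 8)
Step 2 - close the feedback loop around A1, (A2*A3*A4); result (-2*s^3 - 12*s^2 - 20*s - 16)/(4*s^4 + 25*s^3 + 46*s^2 + 44*s + 10)
Step 2 gives the overall T(s). Then T(0) = -16/10 = -8/5.

Hence the answer: -8/5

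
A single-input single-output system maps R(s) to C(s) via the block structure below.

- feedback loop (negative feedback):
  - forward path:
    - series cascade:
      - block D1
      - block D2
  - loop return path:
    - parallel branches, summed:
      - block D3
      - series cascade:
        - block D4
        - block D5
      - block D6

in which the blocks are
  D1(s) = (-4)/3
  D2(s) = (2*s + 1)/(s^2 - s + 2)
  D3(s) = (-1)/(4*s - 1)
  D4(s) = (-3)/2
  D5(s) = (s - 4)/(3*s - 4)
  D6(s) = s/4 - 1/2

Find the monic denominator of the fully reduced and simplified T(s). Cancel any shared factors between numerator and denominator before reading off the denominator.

Step 1 - reduce the series chain D1, D2 = (-8*s - 4)/(3*s^2 - 3*s + 6)
Step 2 - cascade D4, D5 = (12 - 3*s)/(6*s - 8)
Step 3 - reduce the parallel group D3, (D4*D5), D6 = (12*s^3 - 67*s^2 + 132*s - 16)/(48*s^2 - 76*s + 16)
Step 4 - apply the feedback formula to (D1*D2), (D3+(D4*D5)+D6) = (-96*s^3 + 104*s^2 + 44*s - 16)/(12*s^4 + 29*s^3 - 56*s^2 - 226*s + 40)
No further cancellation is possible in the step-4 result, so that is T(s). Its denominator becomes monic after dividing by the leading coefficient 12.

Final answer: s^4 + 29*s^3/12 - 14*s^2/3 - 113*s/6 + 10/3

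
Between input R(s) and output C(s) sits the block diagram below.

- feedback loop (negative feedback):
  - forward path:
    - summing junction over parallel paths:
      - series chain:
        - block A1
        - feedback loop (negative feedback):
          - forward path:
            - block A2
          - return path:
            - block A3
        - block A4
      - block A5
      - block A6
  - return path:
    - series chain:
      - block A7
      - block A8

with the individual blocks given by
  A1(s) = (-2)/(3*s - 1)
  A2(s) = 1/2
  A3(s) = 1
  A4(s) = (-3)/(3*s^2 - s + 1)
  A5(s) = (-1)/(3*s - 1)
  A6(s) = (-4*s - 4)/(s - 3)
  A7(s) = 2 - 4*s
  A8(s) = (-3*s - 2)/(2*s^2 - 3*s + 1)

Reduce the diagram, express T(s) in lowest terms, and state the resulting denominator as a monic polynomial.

The answer is s^5 + 4*s^4/3 - 103*s^3/207 + 47*s^2/207 + 34*s/207 - 1/207.

Reasoning:
(1) reduce the feedback loop with forward A2 and return A3; result 1/3
(2) cascade A1, [A2/(1+A2*A3)], A4; result 2/(9*s^3 - 6*s^2 + 4*s - 1)
(3) combine (A1*[A2/(1+A2*A3)]*A4), A5, A6 in parallel; result (-36*s^4 - 15*s^3 + 18*s^2 - 14*s + 1)/(9*s^4 - 33*s^3 + 22*s^2 - 13*s + 3)
(4) series reduction of A7, A8; result (6*s + 4)/(s - 1)
(5) collapse the loop (((A1*[A2/(1+A2*A3)]*A4)+A5+A6) forward, (A7*A8) return); result (36*s^5 - 21*s^4 - 33*s^3 + 32*s^2 - 15*s + 1)/(207*s^5 + 276*s^4 - 103*s^3 + 47*s^2 + 34*s - 1)
No further cancellation is possible in the step-5 result, so that is T(s). Its denominator becomes monic after dividing by the leading coefficient 207.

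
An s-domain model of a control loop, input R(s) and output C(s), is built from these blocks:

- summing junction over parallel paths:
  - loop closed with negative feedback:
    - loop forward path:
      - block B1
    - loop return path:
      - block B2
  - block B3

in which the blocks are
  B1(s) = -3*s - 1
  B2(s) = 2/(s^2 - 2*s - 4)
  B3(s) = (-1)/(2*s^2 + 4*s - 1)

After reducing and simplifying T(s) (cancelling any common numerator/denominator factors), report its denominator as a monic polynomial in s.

Step 1 - close the feedback loop around B1, B2: (-3*s^3 + 5*s^2 + 14*s + 4)/(s^2 - 8*s - 6)
Step 2 - parallel reduction of [B1/(1+B1*B2)], B3: (-6*s^5 - 2*s^4 + 51*s^3 + 58*s^2 + 10*s + 2)/(2*s^4 - 12*s^3 - 45*s^2 - 16*s + 6)
Step 2 gives the fully reduced T(s), with no common factor left to cancel. The denominator's leading coefficient is 2, so divide each of its coefficients by 2 to get the monic form.

Hence the answer: s^4 - 6*s^3 - 45*s^2/2 - 8*s + 3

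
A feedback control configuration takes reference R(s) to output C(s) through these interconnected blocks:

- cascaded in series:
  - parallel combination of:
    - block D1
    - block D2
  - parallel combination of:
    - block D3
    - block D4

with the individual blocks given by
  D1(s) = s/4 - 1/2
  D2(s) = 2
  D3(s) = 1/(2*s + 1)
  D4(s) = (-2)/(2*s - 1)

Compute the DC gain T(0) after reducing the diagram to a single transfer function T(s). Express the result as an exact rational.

The answer is 9/2.

Reasoning:
[1] sum the parallel branches D1, D2 = s/4 + 3/2
[2] sum the parallel branches D3, D4 = (-2*s - 3)/(4*s^2 - 1)
[3] combine (D1+D2), (D3+D4) in series = (-2*s^2 - 15*s - 18)/(16*s^2 - 4)
DC gain: substitute s = 0 into T(s) from step 3: T(0) = -18/(-4) = 9/2.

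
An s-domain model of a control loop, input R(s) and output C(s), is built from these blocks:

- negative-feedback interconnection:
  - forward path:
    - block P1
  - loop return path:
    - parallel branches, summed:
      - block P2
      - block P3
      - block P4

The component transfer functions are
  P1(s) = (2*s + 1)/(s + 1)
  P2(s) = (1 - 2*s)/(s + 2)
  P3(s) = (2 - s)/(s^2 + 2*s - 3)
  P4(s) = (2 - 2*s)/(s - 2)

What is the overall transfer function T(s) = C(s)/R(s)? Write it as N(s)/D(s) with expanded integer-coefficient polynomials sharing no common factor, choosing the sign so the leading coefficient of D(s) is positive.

The answer is (-2*s^5 - 5*s^4 + 12*s^3 + 23*s^2 - 16*s - 12)/(7*s^5 + 13*s^4 - 33*s^3 - 5*s^2 + 25*s + 2).

Reasoning:
Step 1: combine P2, P3, P4 in parallel -> (-4*s^4 - 6*s^3 + 22*s^2 - s - 14)/(s^4 + 2*s^3 - 7*s^2 - 8*s + 12)
Step 2: close the feedback loop around P1, (P2+P3+P4); the result is T(s) itself (integer coefficients, no common factor, positive leading denominator coefficient)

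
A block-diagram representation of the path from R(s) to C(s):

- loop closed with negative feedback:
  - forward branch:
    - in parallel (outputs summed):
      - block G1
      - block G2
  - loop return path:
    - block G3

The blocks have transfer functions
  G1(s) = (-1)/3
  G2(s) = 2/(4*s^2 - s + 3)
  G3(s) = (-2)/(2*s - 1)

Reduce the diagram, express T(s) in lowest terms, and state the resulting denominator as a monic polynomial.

Step 1. sum the parallel branches G1, G2, giving (-4*s^2 + s + 3)/(12*s^2 - 3*s + 9)
Step 2. collapse the loop ((G1+G2) forward, G3 return), giving (-8*s^3 + 6*s^2 + 5*s - 3)/(24*s^3 - 10*s^2 + 19*s - 15)
Step 2 gives the fully reduced T(s), with no common factor left to cancel. The denominator's leading coefficient is 24, so divide each of its coefficients by 24 to get the monic form.

Therefore the answer is s^3 - 5*s^2/12 + 19*s/24 - 5/8.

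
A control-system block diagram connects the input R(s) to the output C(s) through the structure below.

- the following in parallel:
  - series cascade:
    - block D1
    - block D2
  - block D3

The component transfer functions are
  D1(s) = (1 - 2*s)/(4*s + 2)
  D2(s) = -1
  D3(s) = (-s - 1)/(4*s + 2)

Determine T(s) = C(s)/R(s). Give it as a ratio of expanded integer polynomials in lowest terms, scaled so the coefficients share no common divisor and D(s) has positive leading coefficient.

First reduce the diagram to T(s).

[1] cascade D1, D2 -> (2*s - 1)/(4*s + 2)
[2] reduce the parallel group (D1*D2), D3 - this is the overall T(s), already in the required normalized form

Answer: (s - 2)/(4*s + 2)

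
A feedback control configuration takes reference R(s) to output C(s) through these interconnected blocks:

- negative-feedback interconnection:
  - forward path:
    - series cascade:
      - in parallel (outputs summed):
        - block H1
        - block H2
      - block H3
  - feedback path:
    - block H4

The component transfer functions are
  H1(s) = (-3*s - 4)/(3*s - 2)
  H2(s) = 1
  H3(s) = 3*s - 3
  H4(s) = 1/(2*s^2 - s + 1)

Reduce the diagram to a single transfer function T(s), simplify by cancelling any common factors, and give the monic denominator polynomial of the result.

[1] reduce the parallel group H1, H2 = (-6)/(3*s - 2)
[2] multiply (H1+H2), H3 (series) = (18 - 18*s)/(3*s - 2)
[3] apply the feedback formula to ((H1+H2)*H3), H4 = (-36*s^3 + 54*s^2 - 36*s + 18)/(6*s^3 - 7*s^2 - 13*s + 16)
That last expression is T(s), already simplified. Scaling its denominator by 1/6 (the reciprocal of the leading coefficient) yields the monic denominator.

Final answer: s^3 - 7*s^2/6 - 13*s/6 + 8/3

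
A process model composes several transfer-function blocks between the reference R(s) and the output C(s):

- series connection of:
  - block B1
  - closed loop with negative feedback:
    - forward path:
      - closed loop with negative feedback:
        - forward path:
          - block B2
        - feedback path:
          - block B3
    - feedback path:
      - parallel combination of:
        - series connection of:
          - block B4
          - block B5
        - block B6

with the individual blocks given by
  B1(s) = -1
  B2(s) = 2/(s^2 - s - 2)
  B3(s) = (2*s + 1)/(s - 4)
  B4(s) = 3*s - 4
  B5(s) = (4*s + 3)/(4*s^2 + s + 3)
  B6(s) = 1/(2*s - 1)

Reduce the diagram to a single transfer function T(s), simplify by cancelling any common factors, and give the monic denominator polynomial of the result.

Reducing step by step:

Step 1 - feedback reduction of B2, B3 = (2*s - 8)/(s^3 - 5*s^2 + 6*s + 10)
Step 2 - series reduction of B4, B5 = (12*s^2 - 7*s - 12)/(4*s^2 + s + 3)
Step 3 - combine (B4*B5), B6 in parallel = (24*s^3 - 22*s^2 - 16*s + 15)/(8*s^3 - 2*s^2 + 5*s - 3)
Step 4 - feedback reduction of [B2/(1+B2*B3)], ((B4*B5)+B6) = (16*s^4 - 68*s^3 + 26*s^2 - 46*s + 24)/(8*s^6 - 42*s^5 + 111*s^4 - 196*s^3 + 169*s^2 + 190*s - 150)
Step 5 - cascade B1, [[B2/(1+B2*B3)]/(1+[B2/(1+B2*B3)]*((B4*B5)+B6))] = (-16*s^4 + 68*s^3 - 26*s^2 + 46*s - 24)/(8*s^6 - 42*s^5 + 111*s^4 - 196*s^3 + 169*s^2 + 190*s - 150)
Step 5 gives the fully reduced T(s), with no common factor left to cancel. The denominator's leading coefficient is 8, so divide each of its coefficients by 8 to get the monic form.

Answer: s^6 - 21*s^5/4 + 111*s^4/8 - 49*s^3/2 + 169*s^2/8 + 95*s/4 - 75/4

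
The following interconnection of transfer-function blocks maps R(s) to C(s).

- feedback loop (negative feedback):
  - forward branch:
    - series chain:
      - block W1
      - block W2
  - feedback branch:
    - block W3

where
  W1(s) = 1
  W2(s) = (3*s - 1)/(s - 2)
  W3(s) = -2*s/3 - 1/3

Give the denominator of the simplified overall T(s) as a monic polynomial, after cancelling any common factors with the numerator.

First reduce the diagram to T(s).

[1] series reduction of W1, W2 = (3*s - 1)/(s - 2)
[2] apply the feedback formula to (W1*W2), W3 = (3 - 9*s)/(6*s^2 - 2*s + 5)
That last expression is T(s), already simplified. Scaling its denominator by 1/6 (the reciprocal of the leading coefficient) yields the monic denominator.

Answer: s^2 - s/3 + 5/6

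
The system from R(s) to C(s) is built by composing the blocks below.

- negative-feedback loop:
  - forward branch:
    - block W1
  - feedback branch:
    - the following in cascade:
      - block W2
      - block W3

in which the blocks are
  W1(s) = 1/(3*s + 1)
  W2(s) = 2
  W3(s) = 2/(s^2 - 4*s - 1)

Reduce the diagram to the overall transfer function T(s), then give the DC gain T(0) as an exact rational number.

First reduce the diagram to T(s).

Step 1. multiply W2, W3 (series) -> 4/(s^2 - 4*s - 1)
Step 2. collapse the loop (W1 forward, (W2*W3) return) -> (s^2 - 4*s - 1)/(3*s^3 - 11*s^2 - 7*s + 3)
Evaluating the step-2 result (the overall T(s)) at s = 0 gives T(0) = -1/3.

Answer: -1/3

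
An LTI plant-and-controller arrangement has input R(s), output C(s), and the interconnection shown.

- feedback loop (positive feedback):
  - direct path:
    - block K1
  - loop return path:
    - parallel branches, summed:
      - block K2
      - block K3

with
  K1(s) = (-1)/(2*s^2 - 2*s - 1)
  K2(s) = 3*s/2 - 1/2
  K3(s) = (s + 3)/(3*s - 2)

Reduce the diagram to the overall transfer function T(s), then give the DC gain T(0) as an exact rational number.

[1] reduce the parallel group K2, K3: (9*s^2 - 7*s + 8)/(6*s - 4)
[2] feedback reduction of K1, (K2+K3): (4 - 6*s)/(12*s^3 - 11*s^2 - 5*s + 12)
The step-2 result is T(s). Setting s = 0: T(0) = 4/12 = 1/3.

Hence the answer: 1/3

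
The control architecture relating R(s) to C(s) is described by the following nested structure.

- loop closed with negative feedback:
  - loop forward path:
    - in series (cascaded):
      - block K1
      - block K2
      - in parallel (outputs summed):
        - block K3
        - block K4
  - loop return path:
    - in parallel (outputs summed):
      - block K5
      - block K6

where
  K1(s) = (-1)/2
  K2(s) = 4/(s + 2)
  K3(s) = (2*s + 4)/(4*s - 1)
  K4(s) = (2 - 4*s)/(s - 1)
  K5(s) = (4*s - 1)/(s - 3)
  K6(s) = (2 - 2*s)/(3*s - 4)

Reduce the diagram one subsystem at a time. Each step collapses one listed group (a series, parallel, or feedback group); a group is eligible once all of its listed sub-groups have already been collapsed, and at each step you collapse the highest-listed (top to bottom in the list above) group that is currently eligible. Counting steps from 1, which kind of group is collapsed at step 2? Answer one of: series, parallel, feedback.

Answer: series

Working:
Step 1: combine K3, K4 in parallel
Step 2: series reduction of K1, K2, (K3+K4)
Step 3: sum the parallel branches K5, K6
Step 4: collapse the loop ((K1*K2*(K3+K4)) forward, (K5+K6) return)
So the answer for step 2 is series.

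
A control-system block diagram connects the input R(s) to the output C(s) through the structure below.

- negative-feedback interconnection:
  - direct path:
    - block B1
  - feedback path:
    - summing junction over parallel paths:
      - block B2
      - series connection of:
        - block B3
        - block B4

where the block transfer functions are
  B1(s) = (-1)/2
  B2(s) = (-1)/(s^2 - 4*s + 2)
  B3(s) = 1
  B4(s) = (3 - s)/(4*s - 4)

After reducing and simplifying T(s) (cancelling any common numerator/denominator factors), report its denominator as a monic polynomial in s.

[1] series reduction of B3, B4: (3 - s)/(4*s - 4)
[2] sum the parallel branches B2, (B3*B4): (-s^3 + 7*s^2 - 18*s + 10)/(4*s^3 - 20*s^2 + 24*s - 8)
[3] feedback reduction of B1, (B2+(B3*B4)): (-4*s^3 + 20*s^2 - 24*s + 8)/(9*s^3 - 47*s^2 + 66*s - 26)
That last expression is T(s), already simplified. Scaling its denominator by 1/9 (the reciprocal of the leading coefficient) yields the monic denominator.

Final answer: s^3 - 47*s^2/9 + 22*s/3 - 26/9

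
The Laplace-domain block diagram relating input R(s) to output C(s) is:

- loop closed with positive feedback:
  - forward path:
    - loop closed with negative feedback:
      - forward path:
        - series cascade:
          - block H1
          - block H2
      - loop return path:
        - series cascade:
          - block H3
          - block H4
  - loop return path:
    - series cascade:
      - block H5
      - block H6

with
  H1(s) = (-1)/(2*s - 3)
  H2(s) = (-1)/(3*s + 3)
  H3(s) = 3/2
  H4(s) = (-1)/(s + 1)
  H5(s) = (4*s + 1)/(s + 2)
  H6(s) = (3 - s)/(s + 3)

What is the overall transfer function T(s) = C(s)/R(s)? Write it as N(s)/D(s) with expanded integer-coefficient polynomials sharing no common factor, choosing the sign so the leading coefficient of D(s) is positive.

First reduce the diagram to T(s).

Step 1 - combine H1, H2 in series; result 1/(6*s^2 - 3*s - 9)
Step 2 - combine H3, H4 in series; result (-3)/(2*s + 2)
Step 3 - reduce the feedback loop with forward (H1*H2) and return (H3*H4); result (2*s + 2)/(12*s^3 + 6*s^2 - 24*s - 21)
Step 4 - cascade H5, H6; result (-4*s^2 + 11*s + 3)/(s^2 + 5*s + 6)
Step 5 - collapse the loop ([(H1*H2)/(1+(H1*H2)*(H3*H4))] forward, (H5*H6) return), which is the overall transfer function T(s) = C(s)/R(s) in lowest terms

Answer: (2*s^3 + 12*s^2 + 22*s + 12)/(12*s^5 + 66*s^4 + 86*s^3 - 119*s^2 - 277*s - 132)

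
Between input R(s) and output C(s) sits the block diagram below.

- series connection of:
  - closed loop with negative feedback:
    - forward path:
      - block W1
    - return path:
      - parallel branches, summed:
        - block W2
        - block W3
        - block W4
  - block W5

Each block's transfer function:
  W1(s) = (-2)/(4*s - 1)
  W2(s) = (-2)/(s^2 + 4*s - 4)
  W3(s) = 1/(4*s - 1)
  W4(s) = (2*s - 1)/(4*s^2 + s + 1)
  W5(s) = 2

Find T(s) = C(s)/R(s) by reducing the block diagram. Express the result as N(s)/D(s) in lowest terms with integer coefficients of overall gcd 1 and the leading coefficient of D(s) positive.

First reduce the diagram to T(s).

Step 1: sum the parallel branches W2, W3, W4 -> (12*s^4 + 11*s^3 - 66*s^2 + 22*s - 6)/(16*s^5 + 64*s^4 - 61*s^3 + 11*s^2 - 16*s + 4)
Step 2: apply the feedback formula to W1, (W2+W3+W4) -> (-32*s^5 - 128*s^4 + 122*s^3 - 22*s^2 + 32*s - 8)/(64*s^6 + 240*s^5 - 332*s^4 + 83*s^3 + 57*s^2 - 12*s + 8)
Step 3: cascade [W1/(1+W1*(W2+W3+W4))], W5; the result is T(s) itself (integer coefficients, no common factor, positive leading denominator coefficient)

Answer: (-64*s^5 - 256*s^4 + 244*s^3 - 44*s^2 + 64*s - 16)/(64*s^6 + 240*s^5 - 332*s^4 + 83*s^3 + 57*s^2 - 12*s + 8)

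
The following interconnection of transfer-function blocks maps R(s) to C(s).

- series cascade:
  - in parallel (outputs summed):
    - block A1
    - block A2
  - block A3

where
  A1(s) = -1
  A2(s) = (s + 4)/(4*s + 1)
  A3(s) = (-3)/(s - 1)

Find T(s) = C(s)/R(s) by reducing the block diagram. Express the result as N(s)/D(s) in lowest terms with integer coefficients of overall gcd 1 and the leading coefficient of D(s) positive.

Reducing step by step:

1. add A1, A2 (parallel); result (3 - 3*s)/(4*s + 1)
2. series reduction of (A1+A2), A3 - this is the overall T(s), already in the required normalized form

Answer: 9/(4*s + 1)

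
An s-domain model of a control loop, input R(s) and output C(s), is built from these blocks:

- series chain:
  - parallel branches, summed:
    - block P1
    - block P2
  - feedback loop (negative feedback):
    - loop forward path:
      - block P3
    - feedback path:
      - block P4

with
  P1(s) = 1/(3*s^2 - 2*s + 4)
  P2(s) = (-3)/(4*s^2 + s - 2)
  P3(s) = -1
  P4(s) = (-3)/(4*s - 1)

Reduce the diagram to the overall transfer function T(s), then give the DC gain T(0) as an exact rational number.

Reducing step by step:

1. sum the parallel branches P1, P2 = (-5*s^2 + 7*s - 14)/(12*s^4 - 5*s^3 + 8*s^2 + 8*s - 8)
2. apply the feedback formula to P3, P4 = (1 - 4*s)/(4*s + 2)
3. multiply (P1+P2), [P3/(1+P3*P4)] (series) = (20*s^3 - 33*s^2 + 63*s - 14)/(48*s^5 + 4*s^4 + 22*s^3 + 48*s^2 - 16*s - 16)
Step 3 gives the overall T(s). Then T(0) = -14/(-16) = 7/8.

Answer: 7/8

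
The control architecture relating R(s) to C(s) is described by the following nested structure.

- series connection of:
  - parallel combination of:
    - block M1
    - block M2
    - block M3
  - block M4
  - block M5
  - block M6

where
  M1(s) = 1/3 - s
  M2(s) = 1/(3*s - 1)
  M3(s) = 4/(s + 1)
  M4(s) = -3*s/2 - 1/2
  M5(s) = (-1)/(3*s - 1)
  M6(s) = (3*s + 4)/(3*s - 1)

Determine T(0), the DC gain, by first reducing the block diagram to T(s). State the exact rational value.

1. reduce the parallel group M1, M2, M3 gives (-9*s^3 - 3*s^2 + 44*s - 10)/(9*s^2 + 6*s - 3)
2. combine (M1+M2+M3), M4, M5, M6 in series gives (-81*s^5 - 162*s^4 + 315*s^3 + 558*s^2 + 26*s - 40)/(162*s^4 - 108*s^2 + 48*s - 6)
Evaluating the step-2 result (the overall T(s)) at s = 0 gives T(0) = -40/(-6) = 20/3.

Hence the answer: 20/3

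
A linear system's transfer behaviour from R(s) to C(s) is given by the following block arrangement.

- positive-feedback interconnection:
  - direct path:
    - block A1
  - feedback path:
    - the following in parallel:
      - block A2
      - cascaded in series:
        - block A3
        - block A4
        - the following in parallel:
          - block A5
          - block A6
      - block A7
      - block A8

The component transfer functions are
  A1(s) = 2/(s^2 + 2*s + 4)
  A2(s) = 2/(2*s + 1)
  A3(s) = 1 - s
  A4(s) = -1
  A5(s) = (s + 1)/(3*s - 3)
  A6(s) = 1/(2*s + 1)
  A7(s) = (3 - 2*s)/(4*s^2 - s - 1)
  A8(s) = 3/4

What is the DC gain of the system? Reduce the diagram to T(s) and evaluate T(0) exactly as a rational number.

[1] sum the parallel branches A5, A6 -> (2*s^2 + 6*s - 2)/(6*s^2 - 3*s - 3)
[2] combine A3, A4, (A5+A6) in series -> (2*s^2 + 6*s - 2)/(6*s + 3)
[3] add A2, (A3*A4*(A5+A6)), A7, A8 (parallel) -> (32*s^4 + 160*s^3 + 2*s^2 - 19*s + 11)/(96*s^3 + 24*s^2 - 36*s - 12)
[4] feedback reduction of A1, (A2+(A3*A4*(A5+A6))+A7+A8) -> (96*s^3 + 24*s^2 - 36*s - 12)/(48*s^5 + 76*s^4 + 38*s^3 + 4*s^2 - 65*s - 35)
Evaluating the step-4 result (the overall T(s)) at s = 0 gives T(0) = -12/(-35) = 12/35.

Answer: 12/35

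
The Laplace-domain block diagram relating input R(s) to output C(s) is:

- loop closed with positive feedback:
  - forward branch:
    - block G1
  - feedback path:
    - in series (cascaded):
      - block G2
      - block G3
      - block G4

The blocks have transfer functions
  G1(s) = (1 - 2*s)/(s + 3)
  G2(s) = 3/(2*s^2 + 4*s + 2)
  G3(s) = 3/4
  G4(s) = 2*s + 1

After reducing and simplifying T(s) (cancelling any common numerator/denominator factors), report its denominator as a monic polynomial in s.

(1) combine G2, G3, G4 in series: (18*s + 9)/(8*s^2 + 16*s + 8)
(2) apply the feedback formula to G1, (G2*G3*G4): (-16*s^3 - 24*s^2 + 8)/(8*s^3 + 76*s^2 + 56*s + 15)
No further cancellation is possible in the step-2 result, so that is T(s). Its denominator becomes monic after dividing by the leading coefficient 8.

Hence the answer: s^3 + 19*s^2/2 + 7*s + 15/8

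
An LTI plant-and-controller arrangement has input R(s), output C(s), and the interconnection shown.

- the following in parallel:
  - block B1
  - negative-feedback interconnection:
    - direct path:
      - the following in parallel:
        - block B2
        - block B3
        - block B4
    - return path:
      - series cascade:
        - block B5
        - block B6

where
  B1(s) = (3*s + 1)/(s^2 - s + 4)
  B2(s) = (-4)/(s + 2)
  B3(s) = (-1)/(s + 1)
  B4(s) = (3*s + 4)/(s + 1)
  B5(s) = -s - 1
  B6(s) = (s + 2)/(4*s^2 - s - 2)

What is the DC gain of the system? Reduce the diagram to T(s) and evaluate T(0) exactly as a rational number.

Answer: 3/4

Working:
Step 1 - reduce the parallel group B2, B3, B4, giving (3*s + 2)/(s + 2)
Step 2 - multiply B5, B6 (series), giving (-s^2 - 3*s - 2)/(4*s^2 - s - 2)
Step 3 - close the feedback loop around (B2+B3+B4), (B5*B6), giving (12*s^3 + 5*s^2 - 8*s - 4)/(s^3 - 4*s^2 - 16*s - 8)
Step 4 - combine B1, [(B2+B3+B4)/(1+(B2+B3+B4)*(B5*B6))] in parallel, giving (12*s^5 - 4*s^4 + 24*s^3 - 28*s^2 - 68*s - 24)/(s^5 - 5*s^4 - 8*s^3 - 8*s^2 - 56*s - 32)
That last expression is T(s); at s = 0 only the constant terms survive, so T(0) = -24/(-32) = 3/4.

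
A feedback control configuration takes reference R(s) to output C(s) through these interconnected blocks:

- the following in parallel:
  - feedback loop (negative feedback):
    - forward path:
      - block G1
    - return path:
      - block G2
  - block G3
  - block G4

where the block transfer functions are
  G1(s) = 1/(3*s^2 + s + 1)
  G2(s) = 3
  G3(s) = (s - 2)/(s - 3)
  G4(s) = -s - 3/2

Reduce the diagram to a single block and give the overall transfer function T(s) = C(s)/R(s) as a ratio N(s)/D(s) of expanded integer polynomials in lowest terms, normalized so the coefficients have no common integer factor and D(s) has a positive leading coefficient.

Reducing step by step:

(1) reduce the feedback loop with forward G1 and return G2: 1/(3*s^2 + s + 4)
(2) sum the parallel branches [G1/(1+G1*G2)], G3, G4; the result is T(s) itself (integer coefficients, no common factor, positive leading denominator coefficient)

Answer: (-6*s^4 + 13*s^3 + 12*s^2 + 27*s + 14)/(6*s^3 - 16*s^2 + 2*s - 24)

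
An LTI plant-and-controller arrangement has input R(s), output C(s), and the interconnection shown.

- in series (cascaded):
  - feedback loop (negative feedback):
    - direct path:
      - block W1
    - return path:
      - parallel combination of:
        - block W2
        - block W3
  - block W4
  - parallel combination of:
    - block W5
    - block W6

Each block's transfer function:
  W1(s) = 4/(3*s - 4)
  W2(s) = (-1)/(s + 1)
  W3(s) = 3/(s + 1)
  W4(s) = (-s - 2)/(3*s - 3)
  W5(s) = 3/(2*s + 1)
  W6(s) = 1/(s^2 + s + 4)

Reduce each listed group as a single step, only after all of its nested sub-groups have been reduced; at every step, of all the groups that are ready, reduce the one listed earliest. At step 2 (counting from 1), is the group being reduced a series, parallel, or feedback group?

Answer: feedback

Working:
1. parallel reduction of W2, W3
2. reduce the feedback loop with forward W1 and return (W2+W3)
3. sum the parallel branches W5, W6
4. series reduction of [W1/(1+W1*(W2+W3))], W4, (W5+W6)
Step 2: feedback.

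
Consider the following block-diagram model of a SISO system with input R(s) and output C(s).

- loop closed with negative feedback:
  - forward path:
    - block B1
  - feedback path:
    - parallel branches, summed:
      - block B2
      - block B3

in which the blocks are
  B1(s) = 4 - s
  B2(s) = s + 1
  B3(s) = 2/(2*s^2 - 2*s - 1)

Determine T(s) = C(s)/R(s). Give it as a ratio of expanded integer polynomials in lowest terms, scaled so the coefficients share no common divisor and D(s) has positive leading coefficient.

Reducing step by step:

(1) combine B2, B3 in parallel = (2*s^3 - 3*s + 1)/(2*s^2 - 2*s - 1)
(2) feedback reduction of B1, (B2+B3), giving the overall T(s)

Answer: (2*s^3 - 10*s^2 + 7*s + 4)/(2*s^4 - 8*s^3 - 5*s^2 + 15*s - 3)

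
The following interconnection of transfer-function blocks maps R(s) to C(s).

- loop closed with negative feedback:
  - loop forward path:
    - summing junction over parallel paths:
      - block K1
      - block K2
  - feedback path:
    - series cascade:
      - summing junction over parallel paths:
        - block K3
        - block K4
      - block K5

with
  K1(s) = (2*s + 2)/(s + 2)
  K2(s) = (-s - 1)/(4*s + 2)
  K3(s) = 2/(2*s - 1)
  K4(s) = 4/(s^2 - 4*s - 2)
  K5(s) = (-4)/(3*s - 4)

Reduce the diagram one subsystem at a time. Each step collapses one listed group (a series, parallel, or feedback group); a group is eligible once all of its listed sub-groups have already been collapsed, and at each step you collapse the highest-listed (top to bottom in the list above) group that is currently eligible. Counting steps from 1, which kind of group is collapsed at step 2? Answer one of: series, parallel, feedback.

Reducing step by step:

Step 1. combine K1, K2 in parallel
Step 2. combine K3, K4 in parallel
Step 3. cascade (K3+K4), K5
Step 4. apply the feedback formula to (K1+K2), ((K3+K4)*K5)
At step 2 the group reduced is parallel.

Answer: parallel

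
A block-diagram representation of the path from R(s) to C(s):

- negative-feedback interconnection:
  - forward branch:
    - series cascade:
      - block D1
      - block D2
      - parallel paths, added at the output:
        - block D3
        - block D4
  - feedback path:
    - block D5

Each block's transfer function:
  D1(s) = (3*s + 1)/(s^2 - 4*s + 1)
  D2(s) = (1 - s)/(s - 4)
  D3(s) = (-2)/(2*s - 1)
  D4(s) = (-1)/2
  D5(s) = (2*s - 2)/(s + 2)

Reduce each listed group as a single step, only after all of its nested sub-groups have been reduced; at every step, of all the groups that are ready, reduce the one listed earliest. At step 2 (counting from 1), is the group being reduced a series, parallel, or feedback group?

Step 1 - add D3, D4 (parallel)
Step 2 - multiply D1, D2, (D3+D4) (series)
Step 3 - reduce the feedback loop with forward (D1*D2*(D3+D4)) and return D5
The group at step 2 is a series group.

Therefore the answer is series.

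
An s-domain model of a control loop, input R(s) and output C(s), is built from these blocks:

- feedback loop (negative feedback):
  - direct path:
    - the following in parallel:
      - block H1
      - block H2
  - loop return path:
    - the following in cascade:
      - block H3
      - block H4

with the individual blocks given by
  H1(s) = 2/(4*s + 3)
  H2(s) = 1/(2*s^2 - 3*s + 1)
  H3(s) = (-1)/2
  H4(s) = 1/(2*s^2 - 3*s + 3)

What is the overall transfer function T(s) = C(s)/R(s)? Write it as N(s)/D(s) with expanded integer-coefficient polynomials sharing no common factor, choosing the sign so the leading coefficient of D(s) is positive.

Step 1: reduce the parallel group H1, H2: (4*s^2 - 2*s + 5)/(8*s^3 - 6*s^2 - 5*s + 3)
Step 2: multiply H3, H4 (series): (-1)/(4*s^2 - 6*s + 6)
Step 3: close the feedback loop around (H1+H2), (H3*H4), giving the overall T(s)

Final answer: (16*s^4 - 32*s^3 + 56*s^2 - 42*s + 30)/(32*s^5 - 72*s^4 + 64*s^3 + 2*s^2 - 46*s + 13)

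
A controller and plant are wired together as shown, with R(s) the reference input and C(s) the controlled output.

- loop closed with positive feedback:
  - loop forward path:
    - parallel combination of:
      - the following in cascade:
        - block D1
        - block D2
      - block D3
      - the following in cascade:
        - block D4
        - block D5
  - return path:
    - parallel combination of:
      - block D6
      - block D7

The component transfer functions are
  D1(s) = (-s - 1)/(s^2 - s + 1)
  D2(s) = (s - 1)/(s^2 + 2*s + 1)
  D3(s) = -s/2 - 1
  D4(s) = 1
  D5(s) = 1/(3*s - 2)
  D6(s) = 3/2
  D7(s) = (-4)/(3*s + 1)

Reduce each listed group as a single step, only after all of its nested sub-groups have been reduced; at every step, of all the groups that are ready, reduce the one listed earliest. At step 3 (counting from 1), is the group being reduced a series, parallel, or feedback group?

Answer: parallel

Working:
(1) cascade D1, D2
(2) reduce the series chain D4, D5
(3) combine (D1*D2), D3, (D4*D5) in parallel
(4) combine D6, D7 in parallel
(5) reduce the feedback loop with forward ((D1*D2)+D3+(D4*D5)) and return (D6+D7)
Step 3 collapses a parallel group.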